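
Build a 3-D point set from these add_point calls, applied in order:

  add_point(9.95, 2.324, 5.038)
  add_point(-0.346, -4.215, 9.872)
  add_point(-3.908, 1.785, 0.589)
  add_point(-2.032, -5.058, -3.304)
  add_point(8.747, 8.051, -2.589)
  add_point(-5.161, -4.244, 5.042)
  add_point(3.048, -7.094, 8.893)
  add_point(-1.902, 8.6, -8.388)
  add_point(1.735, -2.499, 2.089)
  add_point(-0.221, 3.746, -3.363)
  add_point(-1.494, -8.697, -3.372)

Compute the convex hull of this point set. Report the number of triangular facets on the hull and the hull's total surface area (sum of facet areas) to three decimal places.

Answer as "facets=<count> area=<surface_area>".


9 of the 11 inputs are extreme points: [0, 1, 2, 3, 4, 5, 6, 7, 10].

Area of each hull facet:
  f1: (p6, p10, p5) → 48.2024
  f2: (p6, p10, p0) → 81.0118
  f3: (p1, p6, p5) → 14.4307
  f4: (p1, p6, p0) → 28.0170
  f5: (p3, p7, p5) → 63.2641
  f6: (p3, p10, p5) → 16.2574
  f7: (p3, p10, p7) → 10.5606
  f8: (p4, p10, p0) → 86.0904
  f9: (p4, p10, p7) → 107.2007
  f10: (p4, p1, p0) → 54.9375
  f11: (p2, p4, p7) → 67.3099
  f12: (p2, p4, p1) → 83.3220
  f13: (p2, p7, p5) → 12.0754
  f14: (p2, p1, p5) → 24.7589
Σ area = 697.439

Euler: V−E+F = 9−21+14 = 2.

facets=14 area=697.439


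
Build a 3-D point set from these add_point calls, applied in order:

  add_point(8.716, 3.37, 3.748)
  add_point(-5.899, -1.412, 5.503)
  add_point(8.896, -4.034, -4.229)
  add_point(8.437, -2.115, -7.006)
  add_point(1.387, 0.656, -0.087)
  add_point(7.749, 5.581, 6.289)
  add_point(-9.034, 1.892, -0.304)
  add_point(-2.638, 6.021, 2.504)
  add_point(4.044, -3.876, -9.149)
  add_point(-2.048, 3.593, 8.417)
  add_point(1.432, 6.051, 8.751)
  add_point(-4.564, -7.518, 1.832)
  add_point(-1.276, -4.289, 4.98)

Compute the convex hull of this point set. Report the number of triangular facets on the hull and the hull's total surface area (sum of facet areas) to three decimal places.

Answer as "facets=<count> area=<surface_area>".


facets=20 area=681.301

Extreme-point indices: [0, 1, 2, 3, 5, 6, 7, 8, 9, 10, 11, 12] — 12 of 13 on the boundary.

Area of each hull facet:
  f1: (p8, p11, p6) → 76.0694
  f2: (p8, p11, p2) → 49.4202
  f3: (p1, p11, p6) → 26.7043
  f4: (p12, p1, p11) → 15.1148
  f5: (p12, p5, p10) → 38.4864
  f6: (p12, p11, p2) → 38.2048
  f7: (p3, p8, p2) → 8.5468
  f8: (p9, p12, p10) → 16.1492
  f9: (p9, p12, p1) → 18.9992
  f10: (p9, p1, p6) → 24.8968
  f11: (p0, p3, p2) → 18.1191
  f12: (p0, p3, p5) → 7.9885
  f13: (p0, p12, p2) → 65.0525
  f14: (p0, p12, p5) → 22.0676
  f15: (p7, p3, p5) → 82.7068
  f16: (p7, p5, p10) → 24.8050
  f17: (p7, p8, p6) → 65.9135
  f18: (p7, p3, p8) → 42.8490
  f19: (p7, p9, p6) → 25.5244
  f20: (p7, p9, p10) → 13.6824
Σ area = 681.301

Euler: V−E+F = 12−30+20 = 2.


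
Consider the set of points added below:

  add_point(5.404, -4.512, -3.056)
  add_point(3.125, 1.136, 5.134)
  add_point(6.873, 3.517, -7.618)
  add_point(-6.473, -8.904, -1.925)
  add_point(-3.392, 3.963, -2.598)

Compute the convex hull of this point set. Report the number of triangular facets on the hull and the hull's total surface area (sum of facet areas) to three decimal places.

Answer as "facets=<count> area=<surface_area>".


facets=6 area=365.456

Hull vertices (5/5): indices [0, 1, 2, 3, 4].

Per-facet area ½‖(b−a)×(c−a)‖:
  f1: (p4, p2, p3) → 74.3206
  f2: (p1, p4, p3) → 68.7144
  f3: (p1, p4, p2) → 58.2150
  f4: (p0, p2, p3) → 51.9212
  f5: (p0, p1, p3) → 64.6227
  f6: (p0, p1, p2) → 47.6617
Σ area = 365.456

Check V−E+F: 5 − 9 + 6 = 2.


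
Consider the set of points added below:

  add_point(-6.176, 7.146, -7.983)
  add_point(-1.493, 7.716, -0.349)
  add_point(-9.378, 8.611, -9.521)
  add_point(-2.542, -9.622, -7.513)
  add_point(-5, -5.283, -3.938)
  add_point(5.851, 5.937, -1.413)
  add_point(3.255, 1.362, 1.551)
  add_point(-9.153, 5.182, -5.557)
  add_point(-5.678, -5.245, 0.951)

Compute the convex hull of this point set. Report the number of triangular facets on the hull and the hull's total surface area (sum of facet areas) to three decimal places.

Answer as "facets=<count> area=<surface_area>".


facets=14 area=536.677

Points on the hull: [0, 1, 2, 3, 4, 5, 6, 7, 8] (9 of 9).

Area of each hull facet:
  f1: (p6, p3, p5) → 42.2525
  f2: (p8, p6, p3) → 55.7304
  f3: (p0, p5, p2) → 7.9964
  f4: (p0, p3, p2) → 27.3227
  f5: (p0, p3, p5) → 113.2047
  f6: (p1, p5, p2) → 39.0246
  f7: (p1, p6, p5) → 21.9351
  f8: (p1, p8, p6) → 45.3714
  f9: (p4, p8, p3) → 11.6663
  f10: (p7, p1, p2) → 24.2434
  f11: (p7, p1, p8) → 58.9147
  f12: (p7, p4, p8) → 27.9739
  f13: (p7, p3, p2) → 36.6055
  f14: (p7, p4, p3) → 24.4358
Σ area = 536.677

Check V−E+F: 9 − 21 + 14 = 2.


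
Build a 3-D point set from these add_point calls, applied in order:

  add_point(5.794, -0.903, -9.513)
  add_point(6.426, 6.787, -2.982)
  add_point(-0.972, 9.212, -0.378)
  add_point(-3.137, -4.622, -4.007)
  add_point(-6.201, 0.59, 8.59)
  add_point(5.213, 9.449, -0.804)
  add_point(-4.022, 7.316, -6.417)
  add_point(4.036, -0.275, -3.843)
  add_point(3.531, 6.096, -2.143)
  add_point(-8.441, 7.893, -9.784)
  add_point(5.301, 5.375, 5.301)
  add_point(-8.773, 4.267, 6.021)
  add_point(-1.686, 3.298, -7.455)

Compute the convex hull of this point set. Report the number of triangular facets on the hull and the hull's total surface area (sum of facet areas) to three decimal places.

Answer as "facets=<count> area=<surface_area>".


facets=16 area=753.512

Extreme-point indices: [0, 1, 2, 3, 4, 5, 7, 9, 10, 11] — 10 of 13 on the boundary.

Triangle areas on the boundary:
  f1: (p9, p3, p11) → 98.9650
  f2: (p0, p9, p1) → 79.6654
  f3: (p0, p9, p3) → 80.7291
  f4: (p10, p0, p1) → 37.2006
  f5: (p4, p3, p11) → 36.0259
  f6: (p4, p10, p11) → 33.2633
  f7: (p4, p10, p3) → 86.2190
  f8: (p5, p9, p1) → 29.7223
  f9: (p5, p10, p1) → 13.3335
  f10: (p7, p0, p3) → 24.6355
  f11: (p7, p10, p3) → 41.8600
  f12: (p7, p10, p0) → 18.3497
  f13: (p2, p9, p11) → 67.8454
  f14: (p2, p5, p9) → 30.8763
  f15: (p2, p10, p11) → 52.1014
  f16: (p2, p5, p10) → 22.7193
Σ area = 753.512

Euler: V−E+F = 10−24+16 = 2.


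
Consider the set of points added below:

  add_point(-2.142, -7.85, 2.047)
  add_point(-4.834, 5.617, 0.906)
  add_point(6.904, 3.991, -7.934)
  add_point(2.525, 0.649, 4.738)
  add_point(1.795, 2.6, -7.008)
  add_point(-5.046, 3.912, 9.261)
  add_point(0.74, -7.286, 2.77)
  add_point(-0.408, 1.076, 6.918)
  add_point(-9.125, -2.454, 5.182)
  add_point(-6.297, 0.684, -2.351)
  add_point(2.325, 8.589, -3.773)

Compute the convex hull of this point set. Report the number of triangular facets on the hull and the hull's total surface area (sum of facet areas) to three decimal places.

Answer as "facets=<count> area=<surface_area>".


facets=18 area=570.881

Hull vertices (11/11): indices [0, 1, 2, 3, 4, 5, 6, 7, 8, 9, 10].

Area of each hull facet:
  f1: (p1, p5, p8) → 34.8916
  f2: (p9, p0, p8) → 38.2215
  f3: (p9, p1, p8) → 26.1814
  f4: (p6, p0, p8) → 12.0701
  f5: (p6, p5, p8) → 48.3082
  f6: (p6, p0, p2) → 23.9282
  f7: (p10, p1, p5) → 31.1368
  f8: (p10, p9, p1) → 27.1203
  f9: (p4, p0, p2) → 32.0948
  f10: (p4, p9, p0) → 49.8265
  f11: (p4, p10, p2) → 17.9039
  f12: (p4, p10, p9) → 32.5343
  f13: (p3, p6, p2) → 57.6213
  f14: (p3, p10, p2) → 44.8580
  f15: (p3, p10, p5) → 54.4536
  f16: (p7, p6, p5) → 19.9833
  f17: (p7, p3, p5) → 4.4019
  f18: (p7, p3, p6) → 15.3456
Σ area = 570.881

Check V−E+F: 11 − 27 + 18 = 2.


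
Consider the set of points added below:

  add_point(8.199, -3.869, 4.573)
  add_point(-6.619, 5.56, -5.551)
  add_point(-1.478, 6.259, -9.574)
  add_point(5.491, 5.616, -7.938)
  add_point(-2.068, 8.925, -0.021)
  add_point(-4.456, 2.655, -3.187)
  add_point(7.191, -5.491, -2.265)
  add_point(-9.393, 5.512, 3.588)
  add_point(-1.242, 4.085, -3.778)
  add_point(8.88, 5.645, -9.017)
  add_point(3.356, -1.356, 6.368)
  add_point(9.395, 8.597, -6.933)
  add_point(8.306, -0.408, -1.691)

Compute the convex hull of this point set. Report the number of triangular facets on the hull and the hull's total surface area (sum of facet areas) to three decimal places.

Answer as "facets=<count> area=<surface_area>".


10 of the 13 inputs are extreme points: [0, 1, 2, 4, 5, 6, 7, 9, 10, 11].

Triangle areas on the boundary:
  f1: (p1, p2, p6) → 53.4895
  f2: (p9, p2, p11) → 18.8188
  f3: (p9, p2, p6) → 68.1416
  f4: (p9, p0, p11) → 30.3010
  f5: (p9, p0, p6) → 44.7082
  f6: (p4, p1, p7) → 32.7355
  f7: (p4, p2, p11) → 55.3875
  f8: (p4, p1, p2) → 25.9165
  f9: (p5, p6, p7) → 50.8855
  f10: (p5, p1, p7) → 19.0950
  f11: (p5, p1, p6) → 17.2484
  f12: (p10, p0, p11) → 48.7803
  f13: (p10, p4, p11) → 88.1553
  f14: (p10, p4, p7) → 57.9696
  f15: (p10, p6, p7) → 71.2052
  f16: (p10, p0, p6) → 19.5668
Σ area = 702.405

Euler characteristic 10−24+16 = 2 ✓

facets=16 area=702.405


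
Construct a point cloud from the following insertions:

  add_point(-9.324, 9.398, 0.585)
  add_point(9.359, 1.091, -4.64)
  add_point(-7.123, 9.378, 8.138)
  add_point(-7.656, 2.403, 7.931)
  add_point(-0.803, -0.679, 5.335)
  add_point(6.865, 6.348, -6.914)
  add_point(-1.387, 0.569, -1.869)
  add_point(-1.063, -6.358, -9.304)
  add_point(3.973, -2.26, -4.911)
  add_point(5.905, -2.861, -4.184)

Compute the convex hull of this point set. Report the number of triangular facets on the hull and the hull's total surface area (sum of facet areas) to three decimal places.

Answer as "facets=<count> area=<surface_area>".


Points on the hull: [0, 1, 2, 3, 4, 5, 7, 9] (8 of 10).

Triangle areas on the boundary:
  f1: (p4, p2, p1) → 79.2692
  f2: (p5, p7, p0) → 132.4941
  f3: (p5, p7, p1) → 42.5646
  f4: (p5, p2, p0) → 70.4247
  f5: (p5, p2, p1) → 64.3458
  f6: (p3, p7, p0) → 101.4195
  f7: (p3, p2, p0) → 27.4982
  f8: (p3, p4, p7) → 56.3482
  f9: (p3, p4, p2) → 26.2563
  f10: (p9, p7, p1) → 16.9610
  f11: (p9, p4, p1) → 29.7466
  f12: (p9, p4, p7) → 55.0432
Σ area = 702.371

Check V−E+F: 8 − 18 + 12 = 2.

facets=12 area=702.371


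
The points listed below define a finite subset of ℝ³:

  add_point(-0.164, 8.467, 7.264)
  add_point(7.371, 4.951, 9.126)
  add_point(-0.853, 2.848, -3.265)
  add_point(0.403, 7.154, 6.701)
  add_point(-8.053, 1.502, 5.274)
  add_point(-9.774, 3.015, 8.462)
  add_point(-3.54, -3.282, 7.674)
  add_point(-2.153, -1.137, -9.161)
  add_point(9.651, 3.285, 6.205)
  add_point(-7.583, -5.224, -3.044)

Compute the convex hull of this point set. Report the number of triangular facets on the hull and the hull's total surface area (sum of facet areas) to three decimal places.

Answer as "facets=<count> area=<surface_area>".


Extreme-point indices: [0, 1, 2, 5, 6, 7, 8, 9] — 8 of 10 on the boundary.

Area of each hull facet:
  f1: (p7, p9, p5) → 60.7916
  f2: (p7, p9, p8) → 90.6708
  f3: (p6, p9, p5) → 51.6291
  f4: (p6, p9, p8) → 82.2617
  f5: (p2, p7, p8) → 36.7540
  f6: (p2, p0, p8) → 64.5021
  f7: (p2, p7, p5) → 44.6510
  f8: (p2, p0, p5) → 65.2754
  f9: (p1, p6, p5) → 60.6754
  f10: (p1, p6, p8) → 27.7074
  f11: (p1, p0, p5) → 39.8919
  f12: (p1, p0, p8) → 14.9058
Σ area = 639.716

Euler characteristic 8−18+12 = 2 ✓

facets=12 area=639.716


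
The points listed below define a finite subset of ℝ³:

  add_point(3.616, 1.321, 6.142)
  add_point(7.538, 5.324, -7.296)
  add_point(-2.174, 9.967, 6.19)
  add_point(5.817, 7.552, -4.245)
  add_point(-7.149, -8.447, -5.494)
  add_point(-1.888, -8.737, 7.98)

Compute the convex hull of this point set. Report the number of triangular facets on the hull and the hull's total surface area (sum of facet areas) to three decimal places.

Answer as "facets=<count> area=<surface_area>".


facets=8 area=666.855

Hull vertices (6/6): indices [0, 1, 2, 3, 4, 5].

Facet areas (half cross-product norm):
  f1: (p5, p1, p4) → 144.1553
  f2: (p5, p2, p4) → 135.0454
  f3: (p0, p5, p1) → 72.6167
  f4: (p0, p5, p2) → 53.7922
  f5: (p3, p1, p4) → 41.9580
  f6: (p3, p2, p4) → 135.3817
  f7: (p3, p0, p1) → 23.1606
  f8: (p3, p0, p2) → 60.7453
Σ area = 666.855

Check V−E+F: 6 − 12 + 8 = 2.


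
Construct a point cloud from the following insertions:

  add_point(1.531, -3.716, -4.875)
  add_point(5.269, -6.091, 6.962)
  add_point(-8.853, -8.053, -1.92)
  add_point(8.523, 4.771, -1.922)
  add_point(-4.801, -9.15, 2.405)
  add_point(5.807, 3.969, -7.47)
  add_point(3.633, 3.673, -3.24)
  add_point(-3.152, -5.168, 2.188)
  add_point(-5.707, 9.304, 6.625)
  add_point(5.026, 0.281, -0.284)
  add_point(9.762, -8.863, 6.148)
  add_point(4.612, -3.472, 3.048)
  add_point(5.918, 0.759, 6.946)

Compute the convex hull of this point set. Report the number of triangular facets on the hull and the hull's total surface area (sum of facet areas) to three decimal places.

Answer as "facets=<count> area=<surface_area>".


facets=14 area=838.749

Points on the hull: [0, 1, 2, 3, 4, 5, 8, 10, 12] (9 of 13).

Triangle areas on the boundary:
  f1: (p5, p8, p2) → 163.4978
  f2: (p3, p5, p10) → 45.8660
  f3: (p3, p5, p8) → 53.2319
  f4: (p4, p10, p2) → 25.5388
  f5: (p4, p8, p2) → 57.0441
  f6: (p0, p10, p2) → 84.0695
  f7: (p0, p5, p2) → 31.9700
  f8: (p0, p5, p10) → 65.2934
  f9: (p12, p3, p10) → 51.2380
  f10: (p12, p3, p8) → 72.6232
  f11: (p1, p4, p10) → 25.7891
  f12: (p1, p4, p8) → 103.4558
  f13: (p1, p12, p10) → 16.5302
  f14: (p1, p12, p8) → 42.6014
Σ area = 838.749

Check V−E+F: 9 − 21 + 14 = 2.


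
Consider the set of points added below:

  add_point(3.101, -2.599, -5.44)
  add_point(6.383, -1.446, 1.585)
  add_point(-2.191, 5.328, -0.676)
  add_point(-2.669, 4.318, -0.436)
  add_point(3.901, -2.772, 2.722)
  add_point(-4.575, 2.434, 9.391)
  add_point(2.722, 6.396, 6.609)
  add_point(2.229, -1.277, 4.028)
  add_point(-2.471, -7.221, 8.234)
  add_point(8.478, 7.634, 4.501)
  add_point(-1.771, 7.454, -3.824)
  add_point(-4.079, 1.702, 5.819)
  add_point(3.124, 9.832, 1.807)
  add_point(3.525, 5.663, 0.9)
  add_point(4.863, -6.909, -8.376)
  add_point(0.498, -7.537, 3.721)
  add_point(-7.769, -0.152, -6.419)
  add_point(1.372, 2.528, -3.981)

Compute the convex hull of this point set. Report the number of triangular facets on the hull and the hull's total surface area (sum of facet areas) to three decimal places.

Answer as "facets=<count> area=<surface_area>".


10 of the 18 inputs are extreme points: [1, 5, 6, 8, 9, 10, 12, 14, 15, 16].

Area of each hull facet:
  f1: (p10, p14, p16) → 71.8514
  f2: (p10, p14, p9) → 107.8248
  f3: (p10, p5, p16) → 71.5152
  f4: (p1, p14, p9) → 38.1716
  f5: (p1, p15, p14) → 48.9511
  f6: (p8, p5, p9) → 73.5130
  f7: (p8, p1, p9) → 55.2404
  f8: (p8, p1, p15) → 19.9980
  f9: (p8, p5, p16) → 79.1808
  f10: (p8, p14, p16) → 115.9766
  f11: (p8, p15, p14) → 8.9137
  f12: (p12, p10, p9) → 17.2650
  f13: (p12, p10, p5) → 50.8929
  f14: (p6, p5, p9) → 7.3168
  f15: (p6, p12, p9) → 16.5171
  f16: (p6, p12, p5) → 21.1637
Σ area = 804.292

Euler: V−E+F = 10−24+16 = 2.

facets=16 area=804.292


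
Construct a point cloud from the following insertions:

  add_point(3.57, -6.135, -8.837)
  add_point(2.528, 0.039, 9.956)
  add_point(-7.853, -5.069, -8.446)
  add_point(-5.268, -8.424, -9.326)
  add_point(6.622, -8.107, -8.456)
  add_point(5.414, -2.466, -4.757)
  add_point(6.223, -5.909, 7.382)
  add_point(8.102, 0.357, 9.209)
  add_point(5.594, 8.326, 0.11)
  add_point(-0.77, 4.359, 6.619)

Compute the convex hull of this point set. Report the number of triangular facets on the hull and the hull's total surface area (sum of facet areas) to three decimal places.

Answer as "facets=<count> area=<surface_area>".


facets=14 area=774.738

9 of the 10 inputs are extreme points: [0, 1, 2, 3, 4, 6, 7, 8, 9].

Facet areas (half cross-product norm):
  f1: (p4, p8, p7) → 111.2118
  f2: (p9, p8, p2) → 94.6673
  f3: (p9, p1, p2) → 58.7469
  f4: (p9, p8, p7) → 48.5776
  f5: (p9, p1, p7) → 16.4303
  f6: (p0, p8, p2) → 98.2690
  f7: (p0, p4, p8) → 29.8174
  f8: (p6, p1, p2) → 78.6540
  f9: (p6, p1, p7) → 18.3060
  f10: (p6, p4, p7) → 50.1033
  f11: (p3, p6, p2) → 44.0736
  f12: (p3, p6, p4) → 95.2526
  f13: (p3, p0, p2) → 18.3508
  f14: (p3, p0, p4) → 12.2776
Σ area = 774.738

Check V−E+F: 9 − 21 + 14 = 2.


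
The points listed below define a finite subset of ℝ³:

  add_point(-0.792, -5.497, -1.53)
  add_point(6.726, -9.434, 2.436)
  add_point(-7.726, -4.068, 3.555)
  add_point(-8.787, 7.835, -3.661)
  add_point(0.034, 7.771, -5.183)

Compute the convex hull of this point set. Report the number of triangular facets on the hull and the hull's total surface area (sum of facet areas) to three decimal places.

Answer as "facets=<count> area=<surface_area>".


facets=6 area=402.912

Extreme-point indices: [0, 1, 2, 3, 4] — 5 of 5 on the boundary.

Triangle areas on the boundary:
  f1: (p4, p2, p3) → 62.4799
  f2: (p4, p2, p1) → 125.2027
  f3: (p0, p2, p3) → 60.5285
  f4: (p0, p2, p1) → 36.2431
  f5: (p0, p4, p3) → 61.4130
  f6: (p0, p4, p1) → 57.0445
Σ area = 402.912

Euler characteristic 5−9+6 = 2 ✓


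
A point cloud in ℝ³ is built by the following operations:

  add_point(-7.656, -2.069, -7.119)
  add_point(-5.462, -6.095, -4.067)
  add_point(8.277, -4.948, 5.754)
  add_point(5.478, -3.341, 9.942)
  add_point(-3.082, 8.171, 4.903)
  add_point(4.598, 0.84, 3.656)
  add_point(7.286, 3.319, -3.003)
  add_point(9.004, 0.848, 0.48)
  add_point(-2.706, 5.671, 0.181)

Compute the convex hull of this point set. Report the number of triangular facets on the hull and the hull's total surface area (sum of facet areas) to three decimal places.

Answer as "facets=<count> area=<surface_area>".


facets=12 area=588.298

Extreme-point indices: [0, 1, 2, 3, 4, 6, 7, 8] — 8 of 9 on the boundary.

Triangle areas on the boundary:
  f1: (p3, p4, p7) → 76.3389
  f2: (p6, p4, p7) → 31.9991
  f3: (p2, p3, p7) → 19.4438
  f4: (p8, p4, p0) → 17.6823
  f5: (p8, p6, p0) → 62.9315
  f6: (p8, p6, p4) → 26.0054
  f7: (p1, p2, p7) → 64.2467
  f8: (p1, p6, p0) → 43.6129
  f9: (p1, p6, p7) → 36.5366
  f10: (p1, p2, p3) → 44.6929
  f11: (p1, p4, p0) → 45.1942
  f12: (p1, p3, p4) → 119.6138
Σ area = 588.298

Euler characteristic 8−18+12 = 2 ✓


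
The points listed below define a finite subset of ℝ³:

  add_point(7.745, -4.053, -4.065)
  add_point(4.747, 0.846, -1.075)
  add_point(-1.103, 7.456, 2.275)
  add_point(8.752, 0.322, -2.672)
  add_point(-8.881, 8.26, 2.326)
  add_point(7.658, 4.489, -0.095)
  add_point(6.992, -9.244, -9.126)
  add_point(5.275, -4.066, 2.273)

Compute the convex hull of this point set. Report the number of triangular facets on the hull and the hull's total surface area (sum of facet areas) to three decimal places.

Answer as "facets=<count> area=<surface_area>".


7 of the 8 inputs are extreme points: [0, 2, 3, 4, 5, 6, 7].

Triangle areas on the boundary:
  f1: (p0, p6, p3) → 7.7854
  f2: (p7, p0, p3) → 15.6754
  f3: (p7, p6, p4) → 109.9904
  f4: (p7, p0, p6) → 19.6805
  f5: (p5, p6, p4) → 137.4133
  f6: (p5, p6, p3) → 10.6807
  f7: (p5, p7, p3) → 18.7294
  f8: (p2, p7, p4) → 42.2464
  f9: (p2, p5, p4) → 12.0798
  f10: (p2, p5, p7) → 43.8769
Σ area = 418.158

Euler characteristic 7−15+10 = 2 ✓

facets=10 area=418.158


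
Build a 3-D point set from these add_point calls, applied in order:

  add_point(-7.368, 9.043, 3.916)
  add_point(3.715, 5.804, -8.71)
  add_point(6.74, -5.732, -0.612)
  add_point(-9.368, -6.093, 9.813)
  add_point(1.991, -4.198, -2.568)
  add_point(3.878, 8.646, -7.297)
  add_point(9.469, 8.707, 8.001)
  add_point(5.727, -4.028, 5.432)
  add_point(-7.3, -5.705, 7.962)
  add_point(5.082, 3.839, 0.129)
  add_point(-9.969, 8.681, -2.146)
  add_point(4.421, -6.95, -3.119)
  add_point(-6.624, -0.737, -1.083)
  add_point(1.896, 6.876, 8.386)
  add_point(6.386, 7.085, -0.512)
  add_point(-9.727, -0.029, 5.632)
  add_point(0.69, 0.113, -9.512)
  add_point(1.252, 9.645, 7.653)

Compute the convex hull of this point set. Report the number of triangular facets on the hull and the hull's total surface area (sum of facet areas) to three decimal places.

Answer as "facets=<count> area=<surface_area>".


facets=24 area=1117.882

14 of the 18 inputs are extreme points: [0, 1, 2, 3, 5, 6, 7, 10, 11, 12, 13, 15, 16, 17].

Area of each hull facet:
  f1: (p12, p3, p10) → 56.6984
  f2: (p12, p3, p11) → 79.3020
  f3: (p7, p3, p6) → 101.0197
  f4: (p1, p5, p6) → 23.2602
  f5: (p1, p5, p10) → 23.3365
  f6: (p15, p3, p10) → 5.5107
  f7: (p15, p0, p10) → 31.4737
  f8: (p15, p0, p3) → 17.1450
  f9: (p17, p0, p3) → 77.0122
  f10: (p17, p5, p6) → 62.3610
  f11: (p17, p5, p10) → 97.0143
  f12: (p17, p0, p10) → 21.3124
  f13: (p2, p3, p11) → 34.2986
  f14: (p2, p7, p3) → 46.6504
  f15: (p2, p7, p6) → 39.6147
  f16: (p2, p1, p6) → 114.5038
  f17: (p2, p1, p11) → 25.2781
  f18: (p16, p12, p11) → 54.8851
  f19: (p16, p1, p11) → 31.0234
  f20: (p16, p12, p10) → 56.1198
  f21: (p16, p1, p10) → 49.1802
  f22: (p13, p3, p6) → 38.9478
  f23: (p13, p17, p6) → 11.4485
  f24: (p13, p17, p3) → 20.4855
Σ area = 1117.882

Check V−E+F: 14 − 36 + 24 = 2.


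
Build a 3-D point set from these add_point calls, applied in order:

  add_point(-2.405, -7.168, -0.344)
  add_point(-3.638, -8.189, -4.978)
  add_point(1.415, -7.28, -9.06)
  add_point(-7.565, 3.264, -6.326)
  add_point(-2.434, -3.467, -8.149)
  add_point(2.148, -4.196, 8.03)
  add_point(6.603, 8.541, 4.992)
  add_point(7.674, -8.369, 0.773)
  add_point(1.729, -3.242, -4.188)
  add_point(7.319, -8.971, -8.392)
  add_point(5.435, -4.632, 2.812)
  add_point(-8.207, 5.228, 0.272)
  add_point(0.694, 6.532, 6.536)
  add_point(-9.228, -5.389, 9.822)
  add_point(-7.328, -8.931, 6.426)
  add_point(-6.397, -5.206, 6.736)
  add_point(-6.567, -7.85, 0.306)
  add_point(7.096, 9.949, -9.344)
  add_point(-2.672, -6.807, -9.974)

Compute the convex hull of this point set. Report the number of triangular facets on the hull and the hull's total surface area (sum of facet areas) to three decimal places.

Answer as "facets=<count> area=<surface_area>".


Hull vertices (13/19): indices [1, 3, 5, 6, 7, 9, 11, 12, 13, 14, 16, 17, 18].

Per-facet area ½‖(b−a)×(c−a)‖:
  f1: (p6, p17, p7) → 124.4557
  f2: (p3, p18, p17) → 96.2158
  f3: (p5, p6, p7) → 69.2934
  f4: (p5, p14, p13) → 28.1094
  f5: (p5, p14, p7) → 52.7015
  f6: (p11, p3, p13) → 44.6231
  f7: (p11, p6, p17) → 111.0994
  f8: (p11, p3, p17) → 56.0901
  f9: (p16, p3, p18) → 60.8039
  f10: (p16, p14, p13) → 13.6645
  f11: (p16, p3, p13) → 63.9849
  f12: (p9, p18, p17) → 95.4080
  f13: (p9, p14, p7) → 70.0205
  f14: (p9, p17, p7) → 87.0590
  f15: (p12, p11, p13) → 76.2711
  f16: (p12, p11, p6) → 26.8931
  f17: (p12, p5, p13) → 63.2634
  f18: (p12, p5, p6) → 34.2927
  f19: (p1, p9, p18) → 27.2651
  f20: (p1, p9, p14) → 56.7370
  f21: (p1, p16, p18) → 6.9079
  f22: (p1, p16, p14) → 8.1500
Σ area = 1273.309

Euler characteristic 13−33+22 = 2 ✓

facets=22 area=1273.309


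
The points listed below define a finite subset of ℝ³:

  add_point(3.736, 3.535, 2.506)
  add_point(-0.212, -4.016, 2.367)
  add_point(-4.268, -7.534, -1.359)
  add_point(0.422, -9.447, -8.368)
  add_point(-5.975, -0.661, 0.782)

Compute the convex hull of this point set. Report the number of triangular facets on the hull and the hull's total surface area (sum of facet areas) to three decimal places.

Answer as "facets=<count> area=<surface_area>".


Extreme-point indices: [0, 1, 2, 3, 4] — 5 of 5 on the boundary.

Area of each hull facet:
  f1: (p3, p0, p4) → 75.9896
  f2: (p1, p0, p4) → 29.1818
  f3: (p1, p3, p0) → 47.2773
  f4: (p2, p3, p4) → 26.3898
  f5: (p2, p1, p4) → 20.6222
  f6: (p2, p1, p3) → 27.3994
Σ area = 226.860

Check V−E+F: 5 − 9 + 6 = 2.

facets=6 area=226.860


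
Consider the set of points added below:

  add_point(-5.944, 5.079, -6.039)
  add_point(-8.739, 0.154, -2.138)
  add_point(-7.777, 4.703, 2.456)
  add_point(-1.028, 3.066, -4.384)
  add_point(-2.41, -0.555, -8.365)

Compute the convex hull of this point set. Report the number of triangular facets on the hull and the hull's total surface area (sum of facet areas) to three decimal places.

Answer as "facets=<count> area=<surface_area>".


facets=6 area=135.550

Hull vertices (5/5): indices [0, 1, 2, 3, 4].

Triangle areas on the boundary:
  f1: (p2, p3, p1) → 27.4367
  f2: (p0, p2, p1) → 22.1855
  f3: (p0, p2, p3) → 24.0250
  f4: (p4, p3, p1) → 22.9276
  f5: (p4, p0, p1) → 23.8220
  f6: (p4, p0, p3) → 15.1538
Σ area = 135.550

Euler characteristic 5−9+6 = 2 ✓


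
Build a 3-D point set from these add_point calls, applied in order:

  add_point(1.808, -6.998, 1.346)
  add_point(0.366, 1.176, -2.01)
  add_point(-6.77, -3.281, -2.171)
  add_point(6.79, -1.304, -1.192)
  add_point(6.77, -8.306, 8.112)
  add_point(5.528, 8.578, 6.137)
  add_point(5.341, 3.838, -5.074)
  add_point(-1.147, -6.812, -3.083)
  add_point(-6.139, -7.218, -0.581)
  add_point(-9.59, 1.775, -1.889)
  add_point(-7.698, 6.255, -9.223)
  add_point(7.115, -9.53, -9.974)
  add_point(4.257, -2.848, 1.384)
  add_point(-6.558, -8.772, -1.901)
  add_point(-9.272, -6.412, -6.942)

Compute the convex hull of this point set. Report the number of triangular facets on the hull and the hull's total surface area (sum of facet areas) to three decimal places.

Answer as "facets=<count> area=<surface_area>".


Extreme-point indices: [3, 4, 5, 6, 8, 9, 10, 11, 13, 14] — 10 of 15 on the boundary.

Per-facet area ½‖(b−a)×(c−a)‖:
  f1: (p4, p5, p9) → 151.7558
  f2: (p10, p5, p9) → 81.0413
  f3: (p13, p4, p11) → 122.5445
  f4: (p3, p4, p11) → 69.0386
  f5: (p3, p4, p5) → 72.0060
  f6: (p6, p10, p11) → 98.1236
  f7: (p6, p10, p5) → 82.4699
  f8: (p6, p3, p11) → 39.5082
  f9: (p6, p3, p5) → 39.0044
  f10: (p8, p4, p9) → 68.3418
  f11: (p8, p13, p9) → 8.5548
  f12: (p8, p13, p4) → 14.3507
  f13: (p14, p10, p9) → 42.3511
  f14: (p14, p13, p9) → 29.6872
  f15: (p14, p10, p11) → 109.8677
  f16: (p14, p13, p11) → 49.2113
Σ area = 1077.857

Check V−E+F: 10 − 24 + 16 = 2.

facets=16 area=1077.857


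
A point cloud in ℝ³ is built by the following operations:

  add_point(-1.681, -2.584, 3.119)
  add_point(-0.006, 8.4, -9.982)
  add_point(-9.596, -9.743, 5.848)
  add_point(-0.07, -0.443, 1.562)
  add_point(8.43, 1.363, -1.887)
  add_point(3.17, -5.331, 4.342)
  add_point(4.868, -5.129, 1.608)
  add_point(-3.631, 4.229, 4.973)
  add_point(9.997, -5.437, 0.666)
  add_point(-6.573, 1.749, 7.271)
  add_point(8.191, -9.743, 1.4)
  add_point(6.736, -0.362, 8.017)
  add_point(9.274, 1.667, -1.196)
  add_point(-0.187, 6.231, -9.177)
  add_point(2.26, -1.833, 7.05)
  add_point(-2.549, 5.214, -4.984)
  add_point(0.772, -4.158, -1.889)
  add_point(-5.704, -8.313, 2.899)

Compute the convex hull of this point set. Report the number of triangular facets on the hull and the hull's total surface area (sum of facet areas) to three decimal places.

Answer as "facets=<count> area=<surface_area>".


facets=22 area=844.837

13 of the 18 inputs are extreme points: [1, 2, 4, 7, 8, 9, 10, 11, 12, 13, 15, 16, 17].

Area of each hull facet:
  f1: (p9, p11, p2) → 80.3087
  f2: (p10, p1, p8) → 40.6591
  f3: (p10, p11, p2) → 102.4137
  f4: (p10, p11, p8) → 21.8440
  f5: (p12, p11, p8) → 32.8372
  f6: (p12, p11, p1) → 60.9589
  f7: (p15, p1, p2) → 21.9167
  f8: (p15, p9, p2) → 78.0328
  f9: (p15, p9, p1) → 12.3518
  f10: (p7, p11, p1) → 92.5985
  f11: (p7, p9, p1) → 22.5797
  f12: (p7, p9, p11) → 25.5999
  f13: (p4, p1, p8) → 30.0022
  f14: (p4, p12, p8) → 4.1760
  f15: (p4, p12, p1) → 5.6337
  f16: (p17, p10, p2) → 21.9226
  f17: (p17, p16, p10) → 44.4070
  f18: (p13, p10, p1) → 12.4528
  f19: (p13, p16, p10) → 44.0989
  f20: (p13, p17, p16) → 45.1091
  f21: (p13, p1, p2) → 13.4135
  f22: (p13, p17, p2) → 31.5200
Σ area = 844.837

Check V−E+F: 13 − 33 + 22 = 2.


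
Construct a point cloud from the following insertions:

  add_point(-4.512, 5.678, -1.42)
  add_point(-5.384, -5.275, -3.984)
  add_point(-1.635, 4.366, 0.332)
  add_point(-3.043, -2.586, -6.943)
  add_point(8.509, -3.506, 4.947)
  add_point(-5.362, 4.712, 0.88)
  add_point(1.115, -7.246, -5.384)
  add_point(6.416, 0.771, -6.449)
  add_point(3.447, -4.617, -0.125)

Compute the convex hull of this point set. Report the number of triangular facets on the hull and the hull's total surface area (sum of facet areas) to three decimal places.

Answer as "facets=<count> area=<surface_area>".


facets=12 area=425.443

Hull vertices (8/9): indices [0, 1, 2, 3, 4, 5, 6, 7].

Per-facet area ½‖(b−a)×(c−a)‖:
  f1: (p6, p4, p1) → 44.0045
  f2: (p3, p0, p1) → 23.2444
  f3: (p3, p6, p1) → 14.4444
  f4: (p5, p4, p1) → 86.9988
  f5: (p5, p0, p1) → 14.6183
  f6: (p7, p6, p4) → 57.0428
  f7: (p7, p3, p6) → 29.9425
  f8: (p7, p3, p0) → 49.8004
  f9: (p2, p5, p4) → 17.4646
  f10: (p2, p5, p0) → 4.5452
  f11: (p2, p7, p4) → 64.8917
  f12: (p2, p7, p0) → 18.4449
Σ area = 425.443

Euler characteristic 8−18+12 = 2 ✓


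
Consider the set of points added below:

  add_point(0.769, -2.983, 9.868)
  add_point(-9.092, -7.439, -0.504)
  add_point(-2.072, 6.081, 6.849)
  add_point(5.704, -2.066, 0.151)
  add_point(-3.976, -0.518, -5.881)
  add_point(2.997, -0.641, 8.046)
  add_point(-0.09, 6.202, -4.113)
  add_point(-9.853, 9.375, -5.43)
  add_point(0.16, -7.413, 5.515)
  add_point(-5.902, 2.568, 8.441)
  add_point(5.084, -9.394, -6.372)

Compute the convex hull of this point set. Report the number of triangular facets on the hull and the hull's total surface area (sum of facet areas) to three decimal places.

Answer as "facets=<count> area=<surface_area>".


facets=18 area=845.987

Hull vertices (11/11): indices [0, 1, 2, 3, 4, 5, 6, 7, 8, 9, 10].

Area of each hull facet:
  f1: (p6, p10, p7) → 70.8086
  f2: (p6, p10, p3) → 51.8538
  f3: (p4, p10, p7) → 18.7476
  f4: (p4, p1, p7) → 55.5944
  f5: (p4, p1, p10) → 64.1036
  f6: (p8, p0, p10) → 28.6847
  f7: (p8, p1, p10) → 70.6544
  f8: (p8, p1, p0) → 30.5111
  f9: (p9, p1, p7) → 104.5341
  f10: (p9, p1, p0) → 59.7075
  f11: (p2, p6, p3) → 58.2928
  f12: (p2, p9, p0) → 23.8278
  f13: (p2, p6, p7) → 57.6060
  f14: (p2, p9, p7) → 40.5034
  f15: (p5, p2, p3) → 35.3279
  f16: (p5, p2, p0) → 15.4247
  f17: (p5, p10, p3) → 28.7052
  f18: (p5, p0, p10) → 31.0986
Σ area = 845.987

Euler characteristic 11−27+18 = 2 ✓


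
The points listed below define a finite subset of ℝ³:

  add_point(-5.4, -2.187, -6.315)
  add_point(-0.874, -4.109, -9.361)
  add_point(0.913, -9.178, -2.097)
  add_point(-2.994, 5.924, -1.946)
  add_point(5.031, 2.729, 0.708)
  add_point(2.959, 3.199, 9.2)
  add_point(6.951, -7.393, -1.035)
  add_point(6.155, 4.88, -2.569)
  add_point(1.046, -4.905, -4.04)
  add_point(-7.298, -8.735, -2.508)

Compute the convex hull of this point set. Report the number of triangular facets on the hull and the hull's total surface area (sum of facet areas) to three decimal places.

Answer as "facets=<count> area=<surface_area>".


8 of the 10 inputs are extreme points: [0, 1, 2, 3, 5, 6, 7, 9].

Triangle areas on the boundary:
  f1: (p5, p3, p9) → 98.7295
  f2: (p2, p1, p9) → 35.8427
  f3: (p2, p1, p6) → 28.4593
  f4: (p2, p5, p9) → 69.0364
  f5: (p2, p5, p6) → 48.6384
  f6: (p0, p3, p9) → 30.9975
  f7: (p0, p1, p9) → 22.2607
  f8: (p0, p1, p3) → 26.0245
  f9: (p7, p1, p3) → 55.7928
  f10: (p7, p5, p3) → 54.0765
  f11: (p7, p1, p6) → 67.4430
  f12: (p7, p5, p6) → 74.1180
Σ area = 611.419

Check V−E+F: 8 − 18 + 12 = 2.

facets=12 area=611.419


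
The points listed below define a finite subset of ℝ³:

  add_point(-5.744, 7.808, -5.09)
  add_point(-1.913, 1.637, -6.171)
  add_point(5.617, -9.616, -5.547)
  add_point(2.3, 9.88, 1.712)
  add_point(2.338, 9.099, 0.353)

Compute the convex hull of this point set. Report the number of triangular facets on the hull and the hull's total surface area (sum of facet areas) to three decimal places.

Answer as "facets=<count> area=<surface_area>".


facets=6 area=239.668

Extreme-point indices: [0, 1, 2, 3, 4] — 5 of 5 on the boundary.

Triangle areas on the boundary:
  f1: (p3, p2, p0) → 108.5976
  f2: (p1, p2, p0) → 9.7295
  f3: (p4, p3, p0) → 6.5559
  f4: (p4, p1, p0) → 35.0611
  f5: (p4, p3, p2) → 10.6659
  f6: (p4, p1, p2) → 69.0581
Σ area = 239.668

Euler: V−E+F = 5−9+6 = 2.


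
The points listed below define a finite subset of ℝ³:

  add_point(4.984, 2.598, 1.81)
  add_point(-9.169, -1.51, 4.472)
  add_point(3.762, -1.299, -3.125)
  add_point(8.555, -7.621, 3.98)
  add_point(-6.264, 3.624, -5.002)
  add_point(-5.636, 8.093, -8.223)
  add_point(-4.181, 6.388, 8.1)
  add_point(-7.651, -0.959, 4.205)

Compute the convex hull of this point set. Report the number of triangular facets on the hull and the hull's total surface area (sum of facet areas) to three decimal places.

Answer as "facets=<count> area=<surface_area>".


Points on the hull: [0, 1, 2, 3, 4, 5, 6] (7 of 8).

Triangle areas on the boundary:
  f1: (p6, p3, p1) → 91.9910
  f2: (p6, p5, p1) → 78.1833
  f3: (p0, p6, p3) → 58.0295
  f4: (p0, p6, p5) → 87.4266
  f5: (p4, p5, p1) → 13.8980
  f6: (p2, p4, p5) → 29.4550
  f7: (p2, p0, p3) → 33.1248
  f8: (p2, p0, p5) → 45.5804
  f9: (p2, p3, p1) → 79.7997
  f10: (p2, p4, p1) → 62.8164
Σ area = 580.305

Euler characteristic 7−15+10 = 2 ✓

facets=10 area=580.305


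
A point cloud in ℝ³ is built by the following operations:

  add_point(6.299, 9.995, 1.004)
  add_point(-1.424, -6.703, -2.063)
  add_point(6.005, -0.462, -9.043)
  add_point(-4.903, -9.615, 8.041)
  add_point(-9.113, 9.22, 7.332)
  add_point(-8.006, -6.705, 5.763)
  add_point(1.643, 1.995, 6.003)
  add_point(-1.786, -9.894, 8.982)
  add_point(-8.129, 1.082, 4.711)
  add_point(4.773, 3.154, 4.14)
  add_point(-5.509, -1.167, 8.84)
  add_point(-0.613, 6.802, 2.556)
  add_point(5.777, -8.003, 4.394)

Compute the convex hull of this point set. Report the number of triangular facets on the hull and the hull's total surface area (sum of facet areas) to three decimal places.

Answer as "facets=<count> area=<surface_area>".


Hull vertices (12/13): indices [0, 1, 2, 3, 4, 5, 6, 7, 8, 9, 10, 12].

Per-facet area ½‖(b−a)×(c−a)‖:
  f1: (p2, p0, p4) → 118.2439
  f2: (p6, p0, p4) → 68.5103
  f3: (p12, p2, p0) → 108.1826
  f4: (p8, p2, p4) → 79.1747
  f5: (p8, p5, p4) → 14.8789
  f6: (p1, p12, p7) → 42.6965
  f7: (p1, p12, p2) → 58.3214
  f8: (p1, p8, p2) → 69.4321
  f9: (p1, p8, p5) → 40.0086
  f10: (p10, p6, p4) → 45.8071
  f11: (p10, p6, p7) → 39.4614
  f12: (p9, p6, p7) → 19.1244
  f13: (p9, p12, p7) → 50.1447
  f14: (p9, p6, p0) → 11.3742
  f15: (p9, p12, p0) → 20.5489
  f16: (p3, p1, p7) → 18.0953
  f17: (p3, p1, p5) → 24.6388
  f18: (p3, p10, p7) → 13.7902
  f19: (p3, p5, p4) → 31.0509
  f20: (p3, p10, p4) → 16.1272
Σ area = 889.612

Euler: V−E+F = 12−30+20 = 2.

facets=20 area=889.612


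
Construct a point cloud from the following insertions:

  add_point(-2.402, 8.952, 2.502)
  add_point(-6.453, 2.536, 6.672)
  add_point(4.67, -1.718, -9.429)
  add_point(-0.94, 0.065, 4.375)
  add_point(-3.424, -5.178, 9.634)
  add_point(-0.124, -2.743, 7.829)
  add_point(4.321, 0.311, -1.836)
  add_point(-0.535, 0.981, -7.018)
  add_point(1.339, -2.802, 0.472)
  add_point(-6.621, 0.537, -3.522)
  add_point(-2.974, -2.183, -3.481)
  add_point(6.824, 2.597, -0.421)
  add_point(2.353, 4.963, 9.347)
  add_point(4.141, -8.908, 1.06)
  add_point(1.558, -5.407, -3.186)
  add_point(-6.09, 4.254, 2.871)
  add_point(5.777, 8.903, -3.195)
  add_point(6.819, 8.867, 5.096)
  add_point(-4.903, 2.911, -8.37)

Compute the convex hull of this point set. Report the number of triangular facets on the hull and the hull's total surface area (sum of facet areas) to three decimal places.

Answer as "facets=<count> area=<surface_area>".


facets=24 area=866.492

Hull vertices (14/19): indices [0, 1, 2, 4, 9, 10, 11, 12, 13, 14, 15, 16, 17, 18].

Triangle areas on the boundary:
  f1: (p4, p13, p9) → 81.7179
  f2: (p2, p13, p11) → 57.0721
  f3: (p1, p4, p9) → 45.0748
  f4: (p17, p13, p11) → 38.0713
  f5: (p14, p2, p13) → 18.1403
  f6: (p18, p14, p2) → 41.0396
  f7: (p12, p4, p13) → 70.0829
  f8: (p12, p17, p13) → 59.0656
  f9: (p12, p1, p4) → 41.1238
  f10: (p12, p1, p0) → 35.9998
  f11: (p12, p17, p0) → 31.6137
  f12: (p10, p13, p9) → 10.4556
  f13: (p10, p14, p13) → 11.8169
  f14: (p10, p18, p9) → 12.8855
  f15: (p10, p18, p14) → 15.4423
  f16: (p15, p1, p0) → 11.3010
  f17: (p15, p18, p0) → 34.0401
  f18: (p15, p1, p9) → 12.7437
  f19: (p15, p18, p9) → 18.1116
  f20: (p16, p17, p0) → 36.8756
  f21: (p16, p18, p0) → 59.6774
  f22: (p16, p18, p2) → 62.0865
  f23: (p16, p2, p11) → 35.6002
  f24: (p16, p17, p11) → 26.4542
Σ area = 866.492

Euler: V−E+F = 14−36+24 = 2.


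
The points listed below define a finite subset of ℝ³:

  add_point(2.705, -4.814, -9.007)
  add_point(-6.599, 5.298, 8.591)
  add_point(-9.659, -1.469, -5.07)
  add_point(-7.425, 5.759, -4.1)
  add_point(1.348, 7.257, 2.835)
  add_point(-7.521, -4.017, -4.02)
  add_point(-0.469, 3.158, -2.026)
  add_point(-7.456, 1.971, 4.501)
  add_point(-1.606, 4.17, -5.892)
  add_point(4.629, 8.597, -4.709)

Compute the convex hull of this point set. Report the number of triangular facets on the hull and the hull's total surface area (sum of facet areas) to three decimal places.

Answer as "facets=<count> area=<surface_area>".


facets=14 area=555.708

Hull vertices (9/10): indices [0, 1, 2, 3, 4, 5, 7, 8, 9].

Area of each hull facet:
  f1: (p5, p0, p2) → 17.5669
  f2: (p3, p0, p2) → 51.1022
  f3: (p3, p1, p2) → 48.2306
  f4: (p3, p1, p9) → 78.8919
  f5: (p4, p0, p9) → 59.0957
  f6: (p4, p1, p9) → 20.9417
  f7: (p4, p1, p0) → 80.2434
  f8: (p7, p1, p0) → 34.2367
  f9: (p7, p5, p0) → 54.6291
  f10: (p7, p1, p2) → 9.1615
  f11: (p7, p5, p2) → 17.8991
  f12: (p8, p0, p9) → 39.5327
  f13: (p8, p3, p9) → 20.2170
  f14: (p8, p3, p0) → 23.9592
Σ area = 555.708

Check V−E+F: 9 − 21 + 14 = 2.


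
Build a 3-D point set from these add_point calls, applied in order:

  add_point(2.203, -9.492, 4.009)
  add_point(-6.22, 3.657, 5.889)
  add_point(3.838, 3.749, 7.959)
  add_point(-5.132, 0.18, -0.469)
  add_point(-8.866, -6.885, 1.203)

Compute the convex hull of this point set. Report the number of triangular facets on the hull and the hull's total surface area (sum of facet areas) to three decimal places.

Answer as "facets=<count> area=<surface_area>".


facets=6 area=328.603

Hull vertices (5/5): indices [0, 1, 2, 3, 4].

Area of each hull facet:
  f1: (p3, p0, p4) → 46.9367
  f2: (p3, p0, p2) → 75.3811
  f3: (p1, p0, p4) → 68.9134
  f4: (p1, p0, p2) → 70.2651
  f5: (p1, p3, p4) → 29.5026
  f6: (p1, p3, p2) → 37.6042
Σ area = 328.603

Euler: V−E+F = 5−9+6 = 2.


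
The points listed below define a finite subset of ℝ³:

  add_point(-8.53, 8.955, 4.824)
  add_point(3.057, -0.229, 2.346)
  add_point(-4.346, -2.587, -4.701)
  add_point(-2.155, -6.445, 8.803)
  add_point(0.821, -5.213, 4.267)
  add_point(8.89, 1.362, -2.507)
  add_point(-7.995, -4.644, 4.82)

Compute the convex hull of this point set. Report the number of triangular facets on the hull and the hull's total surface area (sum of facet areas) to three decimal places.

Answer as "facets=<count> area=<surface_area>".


Extreme-point indices: [0, 1, 2, 3, 4, 5, 6] — 7 of 7 on the boundary.

Per-facet area ½‖(b−a)×(c−a)‖:
  f1: (p2, p5, p0) → 108.5176
  f2: (p6, p3, p0) → 47.6822
  f3: (p6, p2, p0) → 69.5788
  f4: (p6, p2, p3) → 36.5538
  f5: (p1, p5, p0) → 48.1756
  f6: (p1, p3, p0) → 77.1146
  f7: (p1, p3, p5) → 18.2403
  f8: (p4, p3, p5) → 14.3555
  f9: (p4, p2, p5) → 63.7679
  f10: (p4, p2, p3) → 26.0503
Σ area = 510.037

Euler characteristic 7−15+10 = 2 ✓

facets=10 area=510.037
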